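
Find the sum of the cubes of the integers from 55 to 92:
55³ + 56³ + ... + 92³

Use ∑_{k=1}^{n} k³ = [n(n+1)/2]², then subtract the first 54 terms.
∑_{k=1}^{92} k³ = [92×93/2]² = 4278² = 18301284
∑_{k=1}^{54} k³ = [54×55/2]² = 1485² = 2205225
∑_{k=55}^{92} k³ = 18301284 - 2205225 = 16096059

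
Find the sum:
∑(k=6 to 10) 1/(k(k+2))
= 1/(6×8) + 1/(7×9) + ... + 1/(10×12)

Partial fractions: 1/(k(k+2)) = (1/2)[1/k - 1/(k+2)]
Telescoping leaves the first two and last two terms:
= (1/2)[1/6 + 1/7 - 1/11 - 1/12]
= 125/1848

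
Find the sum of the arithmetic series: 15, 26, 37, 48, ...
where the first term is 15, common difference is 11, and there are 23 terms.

Sₙ = n/2 × (first + last)
Last term = a + (n-1)d = 15 + (23-1)×11 = 257
S_23 = 23/2 × (15 + 257)
S_23 = 23/2 × 272 = 3128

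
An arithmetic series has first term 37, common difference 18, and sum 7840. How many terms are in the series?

Using S = n/2 × [2a + (n-1)d]
7840 = n/2 × [2(37) + (n-1)(18)]
7840 = n/2 × [74 + 18n - 18]
15680 = n × [56 + 18n]
18n² + (56)n - 15680 = 0
Discriminant: Δ = (56)² - 4(18)(-15680) = 3136 + 1128960 = 1132096
√Δ = 1064
n = [-(56) + √Δ] / (2·18) = (-56 + 1064) / 36 = 1008 / 36 = 28
(The negative root is discarded since n must be a positive integer.)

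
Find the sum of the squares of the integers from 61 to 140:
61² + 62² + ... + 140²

Use ∑_{k=1}^{n} k² = n(n+1)(2n+1)/6, then subtract the first 60 terms.
∑_{k=1}^{140} k² = 140×141×281/6 = 924490
∑_{k=1}^{60} k² = 60×61×121/6 = 73810
∑_{k=61}^{140} k² = 924490 - 73810 = 850680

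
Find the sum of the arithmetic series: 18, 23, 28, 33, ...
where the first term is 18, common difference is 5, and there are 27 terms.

Sₙ = n/2 × (first + last)
Last term = a + (n-1)d = 18 + (27-1)×5 = 148
S_27 = 27/2 × (18 + 148)
S_27 = 27/2 × 166 = 2241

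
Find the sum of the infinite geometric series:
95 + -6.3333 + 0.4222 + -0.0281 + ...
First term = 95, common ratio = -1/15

For |r| < 1, S = a / (1 - r)
S = 95 / (1 - (-1/15))
S = 95 / (16/15)
S = 1425/16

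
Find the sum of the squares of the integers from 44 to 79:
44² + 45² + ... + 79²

Use ∑_{k=1}^{n} k² = n(n+1)(2n+1)/6, then subtract the first 43 terms.
∑_{k=1}^{79} k² = 79×80×159/6 = 167480
∑_{k=1}^{43} k² = 43×44×87/6 = 27434
∑_{k=44}^{79} k² = 167480 - 27434 = 140046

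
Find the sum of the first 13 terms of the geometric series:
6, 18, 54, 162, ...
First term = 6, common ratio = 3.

Sₙ = a(1 - rⁿ) / (1 - r)
S_13 = 6(1 - 3^13) / (1 - 3)
S_13 = 6(1 - 1594323) / (-2)
S_13 = 4782966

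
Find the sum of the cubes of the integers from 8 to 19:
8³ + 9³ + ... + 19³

Use ∑_{k=1}^{n} k³ = [n(n+1)/2]², then subtract the first 7 terms.
∑_{k=1}^{19} k³ = [19×20/2]² = 190² = 36100
∑_{k=1}^{7} k³ = [7×8/2]² = 28² = 784
∑_{k=8}^{19} k³ = 36100 - 784 = 35316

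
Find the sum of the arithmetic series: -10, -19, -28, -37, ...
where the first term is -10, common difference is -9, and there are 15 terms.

Sₙ = n/2 × (first + last)
Last term = a + (n-1)d = -10 + (15-1)×(-9) = -136
S_15 = 15/2 × (-10 + (-136))
S_15 = 15/2 × (-146) = -1095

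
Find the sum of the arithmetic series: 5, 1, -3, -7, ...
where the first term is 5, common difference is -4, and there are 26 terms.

Sₙ = n/2 × (first + last)
Last term = a + (n-1)d = 5 + (26-1)×(-4) = -95
S_26 = 26/2 × (5 + (-95))
S_26 = 26/2 × (-90) = -1170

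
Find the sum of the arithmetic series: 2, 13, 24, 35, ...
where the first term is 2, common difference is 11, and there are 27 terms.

Sₙ = n/2 × (first + last)
Last term = a + (n-1)d = 2 + (27-1)×11 = 288
S_27 = 27/2 × (2 + 288)
S_27 = 27/2 × 290 = 3915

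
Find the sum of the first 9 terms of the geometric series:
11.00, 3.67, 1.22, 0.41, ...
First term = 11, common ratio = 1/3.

Sₙ = a(1 - rⁿ) / (1 - r)
S_9 = 11(1 - (1/3)^9) / (1 - (1/3))
S_9 = 11(1 - (1/19683)) / (2/3)
S_9 = 108251/6561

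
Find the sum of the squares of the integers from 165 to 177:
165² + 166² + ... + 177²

Use ∑_{k=1}^{n} k² = n(n+1)(2n+1)/6, then subtract the first 164 terms.
∑_{k=1}^{177} k² = 177×178×355/6 = 1864105
∑_{k=1}^{164} k² = 164×165×329/6 = 1483790
∑_{k=165}^{177} k² = 1864105 - 1483790 = 380315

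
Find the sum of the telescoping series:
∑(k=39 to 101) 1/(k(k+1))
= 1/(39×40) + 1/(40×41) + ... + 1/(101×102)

Partial fractions: 1/(k(k+1)) = 1/k - 1/(k+1)
The series telescopes:
= (1/39 - 1/40) + (1/40 - 1/41) + ... + (1/101 - 1/102)
= 1/39 - 1/102
= 7/442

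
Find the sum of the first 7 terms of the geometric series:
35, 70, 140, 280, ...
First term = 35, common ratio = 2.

Sₙ = a(1 - rⁿ) / (1 - r)
S_7 = 35(1 - 2^7) / (1 - 2)
S_7 = 35(1 - 128) / (-1)
S_7 = 4445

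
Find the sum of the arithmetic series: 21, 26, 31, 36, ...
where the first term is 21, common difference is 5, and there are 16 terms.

Sₙ = n/2 × (first + last)
Last term = a + (n-1)d = 21 + (16-1)×5 = 96
S_16 = 16/2 × (21 + 96)
S_16 = 16/2 × 117 = 936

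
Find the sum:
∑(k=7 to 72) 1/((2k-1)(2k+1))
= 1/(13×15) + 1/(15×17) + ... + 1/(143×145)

Partial fractions: 1/((2k-1)(2k+1)) = (1/2)[1/(2k-1) - 1/(2k+1)]
The series telescopes:
= (1/2)[1/13 - 1/145]
= 66/1885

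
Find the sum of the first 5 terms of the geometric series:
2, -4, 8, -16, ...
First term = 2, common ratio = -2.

Sₙ = a(1 - rⁿ) / (1 - r)
S_5 = 2(1 - (-2)^5) / (1 - (-2))
S_5 = 2(1 - (-32)) / (3)
S_5 = 22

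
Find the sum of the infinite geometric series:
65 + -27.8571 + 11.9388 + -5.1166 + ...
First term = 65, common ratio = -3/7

For |r| < 1, S = a / (1 - r)
S = 65 / (1 - (-3/7))
S = 65 / (10/7)
S = 91/2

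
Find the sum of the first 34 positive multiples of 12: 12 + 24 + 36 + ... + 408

Factor out 12: = 12(1 + 2 + ... + 34) = 12 × n(n+1)/2
= 12 × 34×35/2
= 12 × 595
= 7140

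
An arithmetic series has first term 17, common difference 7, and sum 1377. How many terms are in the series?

Using S = n/2 × [2a + (n-1)d]
1377 = n/2 × [2(17) + (n-1)(7)]
1377 = n/2 × [34 + 7n - 7]
2754 = n × [27 + 7n]
7n² + (27)n - 2754 = 0
Discriminant: Δ = (27)² - 4(7)(-2754) = 729 + 77112 = 77841
√Δ = 279
n = [-(27) + √Δ] / (2·7) = (-27 + 279) / 14 = 252 / 14 = 18
(The negative root is discarded since n must be a positive integer.)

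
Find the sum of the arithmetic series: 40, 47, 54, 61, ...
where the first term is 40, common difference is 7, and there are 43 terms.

Sₙ = n/2 × (first + last)
Last term = a + (n-1)d = 40 + (43-1)×7 = 334
S_43 = 43/2 × (40 + 334)
S_43 = 43/2 × 374 = 8041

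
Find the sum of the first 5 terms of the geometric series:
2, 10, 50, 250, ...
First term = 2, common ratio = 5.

Sₙ = a(1 - rⁿ) / (1 - r)
S_5 = 2(1 - 5^5) / (1 - 5)
S_5 = 2(1 - 3125) / (-4)
S_5 = 1562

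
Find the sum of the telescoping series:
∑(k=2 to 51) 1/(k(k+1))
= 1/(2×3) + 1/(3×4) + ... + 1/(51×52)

Partial fractions: 1/(k(k+1)) = 1/k - 1/(k+1)
The series telescopes:
= (1/2 - 1/3) + (1/3 - 1/4) + ... + (1/51 - 1/52)
= 1/2 - 1/52
= 25/52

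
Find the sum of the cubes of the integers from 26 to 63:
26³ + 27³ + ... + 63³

Use ∑_{k=1}^{n} k³ = [n(n+1)/2]², then subtract the first 25 terms.
∑_{k=1}^{63} k³ = [63×64/2]² = 2016² = 4064256
∑_{k=1}^{25} k³ = [25×26/2]² = 325² = 105625
∑_{k=26}^{63} k³ = 4064256 - 105625 = 3958631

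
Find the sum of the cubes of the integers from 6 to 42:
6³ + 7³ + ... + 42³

Use ∑_{k=1}^{n} k³ = [n(n+1)/2]², then subtract the first 5 terms.
∑_{k=1}^{42} k³ = [42×43/2]² = 903² = 815409
∑_{k=1}^{5} k³ = [5×6/2]² = 15² = 225
∑_{k=6}^{42} k³ = 815409 - 225 = 815184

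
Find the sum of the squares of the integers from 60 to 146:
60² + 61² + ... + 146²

Use ∑_{k=1}^{n} k² = n(n+1)(2n+1)/6, then subtract the first 59 terms.
∑_{k=1}^{146} k² = 146×147×293/6 = 1048061
∑_{k=1}^{59} k² = 59×60×119/6 = 70210
∑_{k=60}^{146} k² = 1048061 - 70210 = 977851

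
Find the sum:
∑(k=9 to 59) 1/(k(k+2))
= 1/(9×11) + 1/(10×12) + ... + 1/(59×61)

Partial fractions: 1/(k(k+2)) = (1/2)[1/k - 1/(k+2)]
Telescoping leaves the first two and last two terms:
= (1/2)[1/9 + 1/10 - 1/60 - 1/61]
= 391/4392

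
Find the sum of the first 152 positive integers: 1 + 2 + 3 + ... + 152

Formula: ∑k = n(n+1)/2
= 152×153/2
= 23256/2
= 11628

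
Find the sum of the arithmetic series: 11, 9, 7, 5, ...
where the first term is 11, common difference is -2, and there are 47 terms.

Sₙ = n/2 × (first + last)
Last term = a + (n-1)d = 11 + (47-1)×(-2) = -81
S_47 = 47/2 × (11 + (-81))
S_47 = 47/2 × (-70) = -1645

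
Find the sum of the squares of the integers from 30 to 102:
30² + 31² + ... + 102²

Use ∑_{k=1}^{n} k² = n(n+1)(2n+1)/6, then subtract the first 29 terms.
∑_{k=1}^{102} k² = 102×103×205/6 = 358955
∑_{k=1}^{29} k² = 29×30×59/6 = 8555
∑_{k=30}^{102} k² = 358955 - 8555 = 350400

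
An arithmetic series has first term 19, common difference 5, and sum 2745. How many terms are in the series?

Using S = n/2 × [2a + (n-1)d]
2745 = n/2 × [2(19) + (n-1)(5)]
2745 = n/2 × [38 + 5n - 5]
5490 = n × [33 + 5n]
5n² + (33)n - 5490 = 0
Discriminant: Δ = (33)² - 4(5)(-5490) = 1089 + 109800 = 110889
√Δ = 333
n = [-(33) + √Δ] / (2·5) = (-33 + 333) / 10 = 300 / 10 = 30
(The negative root is discarded since n must be a positive integer.)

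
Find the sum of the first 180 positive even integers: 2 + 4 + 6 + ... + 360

Sum of first n even numbers = n(n+1)
= 180×181
= 32580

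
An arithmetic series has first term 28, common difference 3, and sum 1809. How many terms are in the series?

Using S = n/2 × [2a + (n-1)d]
1809 = n/2 × [2(28) + (n-1)(3)]
1809 = n/2 × [56 + 3n - 3]
3618 = n × [53 + 3n]
3n² + (53)n - 3618 = 0
Discriminant: Δ = (53)² - 4(3)(-3618) = 2809 + 43416 = 46225
√Δ = 215
n = [-(53) + √Δ] / (2·3) = (-53 + 215) / 6 = 162 / 6 = 27
(The negative root is discarded since n must be a positive integer.)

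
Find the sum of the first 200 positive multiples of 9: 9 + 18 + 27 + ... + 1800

Factor out 9: = 9(1 + 2 + ... + 200) = 9 × n(n+1)/2
= 9 × 200×201/2
= 9 × 20100
= 180900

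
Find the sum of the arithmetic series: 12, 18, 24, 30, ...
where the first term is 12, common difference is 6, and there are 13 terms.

Sₙ = n/2 × (first + last)
Last term = a + (n-1)d = 12 + (13-1)×6 = 84
S_13 = 13/2 × (12 + 84)
S_13 = 13/2 × 96 = 624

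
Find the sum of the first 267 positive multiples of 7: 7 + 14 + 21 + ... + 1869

Factor out 7: = 7(1 + 2 + ... + 267) = 7 × n(n+1)/2
= 7 × 267×268/2
= 7 × 35778
= 250446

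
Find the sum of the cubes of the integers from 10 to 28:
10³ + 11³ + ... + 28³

Use ∑_{k=1}^{n} k³ = [n(n+1)/2]², then subtract the first 9 terms.
∑_{k=1}^{28} k³ = [28×29/2]² = 406² = 164836
∑_{k=1}^{9} k³ = [9×10/2]² = 45² = 2025
∑_{k=10}^{28} k³ = 164836 - 2025 = 162811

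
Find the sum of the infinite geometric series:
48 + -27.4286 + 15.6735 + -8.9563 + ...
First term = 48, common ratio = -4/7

For |r| < 1, S = a / (1 - r)
S = 48 / (1 - (-4/7))
S = 48 / (11/7)
S = 336/11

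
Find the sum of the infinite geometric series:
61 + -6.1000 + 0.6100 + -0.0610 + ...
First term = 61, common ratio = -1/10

For |r| < 1, S = a / (1 - r)
S = 61 / (1 - (-1/10))
S = 61 / (11/10)
S = 610/11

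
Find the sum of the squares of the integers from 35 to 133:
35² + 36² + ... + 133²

Use ∑_{k=1}^{n} k² = n(n+1)(2n+1)/6, then subtract the first 34 terms.
∑_{k=1}^{133} k² = 133×134×267/6 = 793079
∑_{k=1}^{34} k² = 34×35×69/6 = 13685
∑_{k=35}^{133} k² = 793079 - 13685 = 779394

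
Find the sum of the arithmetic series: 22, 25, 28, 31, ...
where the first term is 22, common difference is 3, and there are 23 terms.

Sₙ = n/2 × (first + last)
Last term = a + (n-1)d = 22 + (23-1)×3 = 88
S_23 = 23/2 × (22 + 88)
S_23 = 23/2 × 110 = 1265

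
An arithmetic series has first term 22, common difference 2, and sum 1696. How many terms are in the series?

Using S = n/2 × [2a + (n-1)d]
1696 = n/2 × [2(22) + (n-1)(2)]
1696 = n/2 × [44 + 2n - 2]
3392 = n × [42 + 2n]
2n² + (42)n - 3392 = 0
Discriminant: Δ = (42)² - 4(2)(-3392) = 1764 + 27136 = 28900
√Δ = 170
n = [-(42) + √Δ] / (2·2) = (-42 + 170) / 4 = 128 / 4 = 32
(The negative root is discarded since n must be a positive integer.)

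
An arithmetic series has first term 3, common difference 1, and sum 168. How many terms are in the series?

Using S = n/2 × [2a + (n-1)d]
168 = n/2 × [2(3) + (n-1)(1)]
168 = n/2 × [6 + 1n - 1]
336 = n × [5 + 1n]
1n² + (5)n - 336 = 0
Discriminant: Δ = (5)² - 4(1)(-336) = 25 + 1344 = 1369
√Δ = 37
n = [-(5) + √Δ] / (2·1) = (-5 + 37) / 2 = 32 / 2 = 16
(The negative root is discarded since n must be a positive integer.)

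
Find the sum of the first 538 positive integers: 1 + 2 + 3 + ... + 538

Formula: ∑k = n(n+1)/2
= 538×539/2
= 289982/2
= 144991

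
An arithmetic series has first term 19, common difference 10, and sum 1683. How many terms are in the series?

Using S = n/2 × [2a + (n-1)d]
1683 = n/2 × [2(19) + (n-1)(10)]
1683 = n/2 × [38 + 10n - 10]
3366 = n × [28 + 10n]
10n² + (28)n - 3366 = 0
Discriminant: Δ = (28)² - 4(10)(-3366) = 784 + 134640 = 135424
√Δ = 368
n = [-(28) + √Δ] / (2·10) = (-28 + 368) / 20 = 340 / 20 = 17
(The negative root is discarded since n must be a positive integer.)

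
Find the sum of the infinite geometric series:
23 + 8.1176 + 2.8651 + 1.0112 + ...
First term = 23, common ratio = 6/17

For |r| < 1, S = a / (1 - r)
S = 23 / (1 - (6/17))
S = 23 / (11/17)
S = 391/11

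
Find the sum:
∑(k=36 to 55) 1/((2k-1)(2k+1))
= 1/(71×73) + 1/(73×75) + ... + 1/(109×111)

Partial fractions: 1/((2k-1)(2k+1)) = (1/2)[1/(2k-1) - 1/(2k+1)]
The series telescopes:
= (1/2)[1/71 - 1/111]
= 20/7881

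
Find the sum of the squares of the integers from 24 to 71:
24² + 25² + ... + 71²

Use ∑_{k=1}^{n} k² = n(n+1)(2n+1)/6, then subtract the first 23 terms.
∑_{k=1}^{71} k² = 71×72×143/6 = 121836
∑_{k=1}^{23} k² = 23×24×47/6 = 4324
∑_{k=24}^{71} k² = 121836 - 4324 = 117512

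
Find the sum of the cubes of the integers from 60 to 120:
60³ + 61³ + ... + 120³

Use ∑_{k=1}^{n} k³ = [n(n+1)/2]², then subtract the first 59 terms.
∑_{k=1}^{120} k³ = [120×121/2]² = 7260² = 52707600
∑_{k=1}^{59} k³ = [59×60/2]² = 1770² = 3132900
∑_{k=60}^{120} k³ = 52707600 - 3132900 = 49574700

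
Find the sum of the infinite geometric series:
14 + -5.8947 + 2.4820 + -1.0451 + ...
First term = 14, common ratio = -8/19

For |r| < 1, S = a / (1 - r)
S = 14 / (1 - (-8/19))
S = 14 / (27/19)
S = 266/27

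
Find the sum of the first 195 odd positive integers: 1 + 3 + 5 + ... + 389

Sum of first n odd numbers = n²
= 195²
= 38025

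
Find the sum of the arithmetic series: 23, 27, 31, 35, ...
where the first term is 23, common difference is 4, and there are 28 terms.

Sₙ = n/2 × (first + last)
Last term = a + (n-1)d = 23 + (28-1)×4 = 131
S_28 = 28/2 × (23 + 131)
S_28 = 28/2 × 154 = 2156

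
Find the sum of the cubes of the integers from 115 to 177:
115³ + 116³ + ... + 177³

Use ∑_{k=1}^{n} k³ = [n(n+1)/2]², then subtract the first 114 terms.
∑_{k=1}^{177} k³ = [177×178/2]² = 15753² = 248157009
∑_{k=1}^{114} k³ = [114×115/2]² = 6555² = 42968025
∑_{k=115}^{177} k³ = 248157009 - 42968025 = 205188984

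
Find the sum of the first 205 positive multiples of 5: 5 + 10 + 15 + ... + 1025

Factor out 5: = 5(1 + 2 + ... + 205) = 5 × n(n+1)/2
= 5 × 205×206/2
= 5 × 21115
= 105575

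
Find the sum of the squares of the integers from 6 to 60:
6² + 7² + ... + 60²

Use ∑_{k=1}^{n} k² = n(n+1)(2n+1)/6, then subtract the first 5 terms.
∑_{k=1}^{60} k² = 60×61×121/6 = 73810
∑_{k=1}^{5} k² = 5×6×11/6 = 55
∑_{k=6}^{60} k² = 73810 - 55 = 73755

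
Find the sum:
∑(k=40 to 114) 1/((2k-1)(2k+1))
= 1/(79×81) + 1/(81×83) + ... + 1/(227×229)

Partial fractions: 1/((2k-1)(2k+1)) = (1/2)[1/(2k-1) - 1/(2k+1)]
The series telescopes:
= (1/2)[1/79 - 1/229]
= 75/18091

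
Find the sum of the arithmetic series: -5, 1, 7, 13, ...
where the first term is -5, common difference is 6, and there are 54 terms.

Sₙ = n/2 × (first + last)
Last term = a + (n-1)d = -5 + (54-1)×6 = 313
S_54 = 54/2 × (-5 + 313)
S_54 = 54/2 × 308 = 8316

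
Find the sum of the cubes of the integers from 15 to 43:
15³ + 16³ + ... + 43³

Use ∑_{k=1}^{n} k³ = [n(n+1)/2]², then subtract the first 14 terms.
∑_{k=1}^{43} k³ = [43×44/2]² = 946² = 894916
∑_{k=1}^{14} k³ = [14×15/2]² = 105² = 11025
∑_{k=15}^{43} k³ = 894916 - 11025 = 883891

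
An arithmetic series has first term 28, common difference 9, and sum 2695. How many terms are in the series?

Using S = n/2 × [2a + (n-1)d]
2695 = n/2 × [2(28) + (n-1)(9)]
2695 = n/2 × [56 + 9n - 9]
5390 = n × [47 + 9n]
9n² + (47)n - 5390 = 0
Discriminant: Δ = (47)² - 4(9)(-5390) = 2209 + 194040 = 196249
√Δ = 443
n = [-(47) + √Δ] / (2·9) = (-47 + 443) / 18 = 396 / 18 = 22
(The negative root is discarded since n must be a positive integer.)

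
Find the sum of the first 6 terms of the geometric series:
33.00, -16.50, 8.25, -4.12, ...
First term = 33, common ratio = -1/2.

Sₙ = a(1 - rⁿ) / (1 - r)
S_6 = 33(1 - (-1/2)^6) / (1 - (-1/2))
S_6 = 33(1 - (1/64)) / (3/2)
S_6 = 693/32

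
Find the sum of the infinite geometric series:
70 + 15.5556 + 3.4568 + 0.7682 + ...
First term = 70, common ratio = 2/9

For |r| < 1, S = a / (1 - r)
S = 70 / (1 - (2/9))
S = 70 / (7/9)
S = 90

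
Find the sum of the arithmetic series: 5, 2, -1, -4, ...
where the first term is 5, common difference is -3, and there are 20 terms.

Sₙ = n/2 × (first + last)
Last term = a + (n-1)d = 5 + (20-1)×(-3) = -52
S_20 = 20/2 × (5 + (-52))
S_20 = 20/2 × (-47) = -470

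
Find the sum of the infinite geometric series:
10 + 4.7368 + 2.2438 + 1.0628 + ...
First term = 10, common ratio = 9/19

For |r| < 1, S = a / (1 - r)
S = 10 / (1 - (9/19))
S = 10 / (10/19)
S = 19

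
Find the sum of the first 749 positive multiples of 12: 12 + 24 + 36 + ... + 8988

Factor out 12: = 12(1 + 2 + ... + 749) = 12 × n(n+1)/2
= 12 × 749×750/2
= 12 × 280875
= 3370500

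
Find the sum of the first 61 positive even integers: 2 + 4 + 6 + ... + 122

Sum of first n even numbers = n(n+1)
= 61×62
= 3782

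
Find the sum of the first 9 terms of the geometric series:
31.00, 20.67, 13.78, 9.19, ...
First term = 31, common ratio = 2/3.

Sₙ = a(1 - rⁿ) / (1 - r)
S_9 = 31(1 - (2/3)^9) / (1 - (2/3))
S_9 = 31(1 - (512/19683)) / (1/3)
S_9 = 594301/6561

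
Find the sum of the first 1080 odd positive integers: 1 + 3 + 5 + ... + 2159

Sum of first n odd numbers = n²
= 1080²
= 1166400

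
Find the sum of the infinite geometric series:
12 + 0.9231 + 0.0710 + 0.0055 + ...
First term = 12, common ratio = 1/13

For |r| < 1, S = a / (1 - r)
S = 12 / (1 - (1/13))
S = 12 / (12/13)
S = 13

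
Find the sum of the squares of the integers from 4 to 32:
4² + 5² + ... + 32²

Use ∑_{k=1}^{n} k² = n(n+1)(2n+1)/6, then subtract the first 3 terms.
∑_{k=1}^{32} k² = 32×33×65/6 = 11440
∑_{k=1}^{3} k² = 3×4×7/6 = 14
∑_{k=4}^{32} k² = 11440 - 14 = 11426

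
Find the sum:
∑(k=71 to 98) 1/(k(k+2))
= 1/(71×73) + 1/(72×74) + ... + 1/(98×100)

Partial fractions: 1/(k(k+2)) = (1/2)[1/k - 1/(k+2)]
Telescoping leaves the first two and last two terms:
= (1/2)[1/71 + 1/72 - 1/99 - 1/100]
= 3689/937200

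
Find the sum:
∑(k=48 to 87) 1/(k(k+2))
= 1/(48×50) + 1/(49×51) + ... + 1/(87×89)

Partial fractions: 1/(k(k+2)) = (1/2)[1/k - 1/(k+2)]
Telescoping leaves the first two and last two terms:
= (1/2)[1/48 + 1/49 - 1/88 - 1/89]
= 42925/4605216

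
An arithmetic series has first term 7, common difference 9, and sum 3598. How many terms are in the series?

Using S = n/2 × [2a + (n-1)d]
3598 = n/2 × [2(7) + (n-1)(9)]
3598 = n/2 × [14 + 9n - 9]
7196 = n × [5 + 9n]
9n² + (5)n - 7196 = 0
Discriminant: Δ = (5)² - 4(9)(-7196) = 25 + 259056 = 259081
√Δ = 509
n = [-(5) + √Δ] / (2·9) = (-5 + 509) / 18 = 504 / 18 = 28
(The negative root is discarded since n must be a positive integer.)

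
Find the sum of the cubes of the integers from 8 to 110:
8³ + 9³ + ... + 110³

Use ∑_{k=1}^{n} k³ = [n(n+1)/2]², then subtract the first 7 terms.
∑_{k=1}^{110} k³ = [110×111/2]² = 6105² = 37271025
∑_{k=1}^{7} k³ = [7×8/2]² = 28² = 784
∑_{k=8}^{110} k³ = 37271025 - 784 = 37270241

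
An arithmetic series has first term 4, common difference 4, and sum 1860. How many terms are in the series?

Using S = n/2 × [2a + (n-1)d]
1860 = n/2 × [2(4) + (n-1)(4)]
1860 = n/2 × [8 + 4n - 4]
3720 = n × [4 + 4n]
4n² + (4)n - 3720 = 0
Discriminant: Δ = (4)² - 4(4)(-3720) = 16 + 59520 = 59536
√Δ = 244
n = [-(4) + √Δ] / (2·4) = (-4 + 244) / 8 = 240 / 8 = 30
(The negative root is discarded since n must be a positive integer.)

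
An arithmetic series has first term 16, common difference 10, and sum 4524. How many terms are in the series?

Using S = n/2 × [2a + (n-1)d]
4524 = n/2 × [2(16) + (n-1)(10)]
4524 = n/2 × [32 + 10n - 10]
9048 = n × [22 + 10n]
10n² + (22)n - 9048 = 0
Discriminant: Δ = (22)² - 4(10)(-9048) = 484 + 361920 = 362404
√Δ = 602
n = [-(22) + √Δ] / (2·10) = (-22 + 602) / 20 = 580 / 20 = 29
(The negative root is discarded since n must be a positive integer.)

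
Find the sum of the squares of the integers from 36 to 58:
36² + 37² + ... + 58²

Use ∑_{k=1}^{n} k² = n(n+1)(2n+1)/6, then subtract the first 35 terms.
∑_{k=1}^{58} k² = 58×59×117/6 = 66729
∑_{k=1}^{35} k² = 35×36×71/6 = 14910
∑_{k=36}^{58} k² = 66729 - 14910 = 51819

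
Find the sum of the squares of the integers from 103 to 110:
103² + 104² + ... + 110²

Use ∑_{k=1}^{n} k² = n(n+1)(2n+1)/6, then subtract the first 102 terms.
∑_{k=1}^{110} k² = 110×111×221/6 = 449735
∑_{k=1}^{102} k² = 102×103×205/6 = 358955
∑_{k=103}^{110} k² = 449735 - 358955 = 90780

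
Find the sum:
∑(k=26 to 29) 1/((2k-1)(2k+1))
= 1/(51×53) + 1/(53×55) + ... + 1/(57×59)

Partial fractions: 1/((2k-1)(2k+1)) = (1/2)[1/(2k-1) - 1/(2k+1)]
The series telescopes:
= (1/2)[1/51 - 1/59]
= 4/3009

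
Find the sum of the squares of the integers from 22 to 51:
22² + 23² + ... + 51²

Use ∑_{k=1}^{n} k² = n(n+1)(2n+1)/6, then subtract the first 21 terms.
∑_{k=1}^{51} k² = 51×52×103/6 = 45526
∑_{k=1}^{21} k² = 21×22×43/6 = 3311
∑_{k=22}^{51} k² = 45526 - 3311 = 42215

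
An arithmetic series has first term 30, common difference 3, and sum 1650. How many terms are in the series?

Using S = n/2 × [2a + (n-1)d]
1650 = n/2 × [2(30) + (n-1)(3)]
1650 = n/2 × [60 + 3n - 3]
3300 = n × [57 + 3n]
3n² + (57)n - 3300 = 0
Discriminant: Δ = (57)² - 4(3)(-3300) = 3249 + 39600 = 42849
√Δ = 207
n = [-(57) + √Δ] / (2·3) = (-57 + 207) / 6 = 150 / 6 = 25
(The negative root is discarded since n must be a positive integer.)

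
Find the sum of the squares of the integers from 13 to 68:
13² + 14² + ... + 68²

Use ∑_{k=1}^{n} k² = n(n+1)(2n+1)/6, then subtract the first 12 terms.
∑_{k=1}^{68} k² = 68×69×137/6 = 107134
∑_{k=1}^{12} k² = 12×13×25/6 = 650
∑_{k=13}^{68} k² = 107134 - 650 = 106484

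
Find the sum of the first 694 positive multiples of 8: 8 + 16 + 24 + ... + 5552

Factor out 8: = 8(1 + 2 + ... + 694) = 8 × n(n+1)/2
= 8 × 694×695/2
= 8 × 241165
= 1929320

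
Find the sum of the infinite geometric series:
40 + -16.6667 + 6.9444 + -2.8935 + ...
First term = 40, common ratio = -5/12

For |r| < 1, S = a / (1 - r)
S = 40 / (1 - (-5/12))
S = 40 / (17/12)
S = 480/17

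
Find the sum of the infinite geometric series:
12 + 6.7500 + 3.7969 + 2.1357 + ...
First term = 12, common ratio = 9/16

For |r| < 1, S = a / (1 - r)
S = 12 / (1 - (9/16))
S = 12 / (7/16)
S = 192/7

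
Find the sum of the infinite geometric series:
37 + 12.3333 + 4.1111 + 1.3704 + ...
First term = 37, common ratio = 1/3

For |r| < 1, S = a / (1 - r)
S = 37 / (1 - (1/3))
S = 37 / (2/3)
S = 111/2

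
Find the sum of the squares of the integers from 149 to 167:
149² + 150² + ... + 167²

Use ∑_{k=1}^{n} k² = n(n+1)(2n+1)/6, then subtract the first 148 terms.
∑_{k=1}^{167} k² = 167×168×335/6 = 1566460
∑_{k=1}^{148} k² = 148×149×297/6 = 1091574
∑_{k=149}^{167} k² = 1566460 - 1091574 = 474886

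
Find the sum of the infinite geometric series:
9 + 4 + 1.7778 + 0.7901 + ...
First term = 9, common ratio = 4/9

For |r| < 1, S = a / (1 - r)
S = 9 / (1 - (4/9))
S = 9 / (5/9)
S = 81/5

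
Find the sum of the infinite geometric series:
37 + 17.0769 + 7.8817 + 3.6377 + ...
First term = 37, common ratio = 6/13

For |r| < 1, S = a / (1 - r)
S = 37 / (1 - (6/13))
S = 37 / (7/13)
S = 481/7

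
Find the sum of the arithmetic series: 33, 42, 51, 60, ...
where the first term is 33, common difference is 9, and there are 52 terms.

Sₙ = n/2 × (first + last)
Last term = a + (n-1)d = 33 + (52-1)×9 = 492
S_52 = 52/2 × (33 + 492)
S_52 = 52/2 × 525 = 13650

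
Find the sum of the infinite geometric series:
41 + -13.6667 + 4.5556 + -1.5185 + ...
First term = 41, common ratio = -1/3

For |r| < 1, S = a / (1 - r)
S = 41 / (1 - (-1/3))
S = 41 / (4/3)
S = 123/4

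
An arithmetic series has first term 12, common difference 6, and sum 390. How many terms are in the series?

Using S = n/2 × [2a + (n-1)d]
390 = n/2 × [2(12) + (n-1)(6)]
390 = n/2 × [24 + 6n - 6]
780 = n × [18 + 6n]
6n² + (18)n - 780 = 0
Discriminant: Δ = (18)² - 4(6)(-780) = 324 + 18720 = 19044
√Δ = 138
n = [-(18) + √Δ] / (2·6) = (-18 + 138) / 12 = 120 / 12 = 10
(The negative root is discarded since n must be a positive integer.)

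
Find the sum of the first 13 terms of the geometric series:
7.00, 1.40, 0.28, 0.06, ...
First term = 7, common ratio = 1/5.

Sₙ = a(1 - rⁿ) / (1 - r)
S_13 = 7(1 - (1/5)^13) / (1 - (1/5))
S_13 = 7(1 - (1/1220703125)) / (4/5)
S_13 = 2136230467/244140625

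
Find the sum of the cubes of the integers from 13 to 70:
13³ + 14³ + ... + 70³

Use ∑_{k=1}^{n} k³ = [n(n+1)/2]², then subtract the first 12 terms.
∑_{k=1}^{70} k³ = [70×71/2]² = 2485² = 6175225
∑_{k=1}^{12} k³ = [12×13/2]² = 78² = 6084
∑_{k=13}^{70} k³ = 6175225 - 6084 = 6169141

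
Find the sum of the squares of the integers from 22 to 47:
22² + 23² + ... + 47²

Use ∑_{k=1}^{n} k² = n(n+1)(2n+1)/6, then subtract the first 21 terms.
∑_{k=1}^{47} k² = 47×48×95/6 = 35720
∑_{k=1}^{21} k² = 21×22×43/6 = 3311
∑_{k=22}^{47} k² = 35720 - 3311 = 32409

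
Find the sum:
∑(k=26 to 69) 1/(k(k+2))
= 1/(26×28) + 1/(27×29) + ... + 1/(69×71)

Partial fractions: 1/(k(k+2)) = (1/2)[1/k - 1/(k+2)]
Telescoping leaves the first two and last two terms:
= (1/2)[1/26 + 1/27 - 1/70 - 1/71]
= 41107/1744470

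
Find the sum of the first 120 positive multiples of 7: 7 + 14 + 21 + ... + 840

Factor out 7: = 7(1 + 2 + ... + 120) = 7 × n(n+1)/2
= 7 × 120×121/2
= 7 × 7260
= 50820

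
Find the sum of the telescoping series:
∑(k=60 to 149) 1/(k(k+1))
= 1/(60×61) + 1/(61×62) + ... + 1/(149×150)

Partial fractions: 1/(k(k+1)) = 1/k - 1/(k+1)
The series telescopes:
= (1/60 - 1/61) + (1/61 - 1/62) + ... + (1/149 - 1/150)
= 1/60 - 1/150
= 1/100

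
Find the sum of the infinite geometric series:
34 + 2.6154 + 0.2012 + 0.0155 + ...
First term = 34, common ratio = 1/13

For |r| < 1, S = a / (1 - r)
S = 34 / (1 - (1/13))
S = 34 / (12/13)
S = 221/6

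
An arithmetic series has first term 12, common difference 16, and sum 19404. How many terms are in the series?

Using S = n/2 × [2a + (n-1)d]
19404 = n/2 × [2(12) + (n-1)(16)]
19404 = n/2 × [24 + 16n - 16]
38808 = n × [8 + 16n]
16n² + (8)n - 38808 = 0
Discriminant: Δ = (8)² - 4(16)(-38808) = 64 + 2483712 = 2483776
√Δ = 1576
n = [-(8) + √Δ] / (2·16) = (-8 + 1576) / 32 = 1568 / 32 = 49
(The negative root is discarded since n must be a positive integer.)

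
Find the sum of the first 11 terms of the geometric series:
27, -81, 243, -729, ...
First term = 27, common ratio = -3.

Sₙ = a(1 - rⁿ) / (1 - r)
S_11 = 27(1 - (-3)^11) / (1 - (-3))
S_11 = 27(1 - (-177147)) / (4)
S_11 = 1195749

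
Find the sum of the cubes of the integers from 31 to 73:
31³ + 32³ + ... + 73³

Use ∑_{k=1}^{n} k³ = [n(n+1)/2]², then subtract the first 30 terms.
∑_{k=1}^{73} k³ = [73×74/2]² = 2701² = 7295401
∑_{k=1}^{30} k³ = [30×31/2]² = 465² = 216225
∑_{k=31}^{73} k³ = 7295401 - 216225 = 7079176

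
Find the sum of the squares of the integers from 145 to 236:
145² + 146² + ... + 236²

Use ∑_{k=1}^{n} k² = n(n+1)(2n+1)/6, then subtract the first 144 terms.
∑_{k=1}^{236} k² = 236×237×473/6 = 4409306
∑_{k=1}^{144} k² = 144×145×289/6 = 1005720
∑_{k=145}^{236} k² = 4409306 - 1005720 = 3403586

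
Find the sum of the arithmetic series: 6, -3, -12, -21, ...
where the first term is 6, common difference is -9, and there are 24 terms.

Sₙ = n/2 × (first + last)
Last term = a + (n-1)d = 6 + (24-1)×(-9) = -201
S_24 = 24/2 × (6 + (-201))
S_24 = 24/2 × (-195) = -2340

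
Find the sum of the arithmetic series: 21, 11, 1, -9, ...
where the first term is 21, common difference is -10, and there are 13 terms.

Sₙ = n/2 × (first + last)
Last term = a + (n-1)d = 21 + (13-1)×(-10) = -99
S_13 = 13/2 × (21 + (-99))
S_13 = 13/2 × (-78) = -507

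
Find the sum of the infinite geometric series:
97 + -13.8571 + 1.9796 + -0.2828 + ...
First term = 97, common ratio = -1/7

For |r| < 1, S = a / (1 - r)
S = 97 / (1 - (-1/7))
S = 97 / (8/7)
S = 679/8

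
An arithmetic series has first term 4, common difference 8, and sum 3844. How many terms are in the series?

Using S = n/2 × [2a + (n-1)d]
3844 = n/2 × [2(4) + (n-1)(8)]
3844 = n/2 × [8 + 8n - 8]
7688 = n × [0 + 8n]
8n² + (0)n - 7688 = 0
Discriminant: Δ = (0)² - 4(8)(-7688) = 0 + 246016 = 246016
√Δ = 496
n = [-(0) + √Δ] / (2·8) = (0 + 496) / 16 = 496 / 16 = 31
(The negative root is discarded since n must be a positive integer.)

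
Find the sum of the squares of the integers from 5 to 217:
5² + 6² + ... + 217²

Use ∑_{k=1}^{n} k² = n(n+1)(2n+1)/6, then subtract the first 4 terms.
∑_{k=1}^{217} k² = 217×218×435/6 = 3429685
∑_{k=1}^{4} k² = 4×5×9/6 = 30
∑_{k=5}^{217} k² = 3429685 - 30 = 3429655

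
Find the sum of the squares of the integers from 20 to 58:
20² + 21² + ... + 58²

Use ∑_{k=1}^{n} k² = n(n+1)(2n+1)/6, then subtract the first 19 terms.
∑_{k=1}^{58} k² = 58×59×117/6 = 66729
∑_{k=1}^{19} k² = 19×20×39/6 = 2470
∑_{k=20}^{58} k² = 66729 - 2470 = 64259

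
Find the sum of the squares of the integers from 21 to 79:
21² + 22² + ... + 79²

Use ∑_{k=1}^{n} k² = n(n+1)(2n+1)/6, then subtract the first 20 terms.
∑_{k=1}^{79} k² = 79×80×159/6 = 167480
∑_{k=1}^{20} k² = 20×21×41/6 = 2870
∑_{k=21}^{79} k² = 167480 - 2870 = 164610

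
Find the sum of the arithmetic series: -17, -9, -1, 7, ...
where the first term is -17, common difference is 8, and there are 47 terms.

Sₙ = n/2 × (first + last)
Last term = a + (n-1)d = -17 + (47-1)×8 = 351
S_47 = 47/2 × (-17 + 351)
S_47 = 47/2 × 334 = 7849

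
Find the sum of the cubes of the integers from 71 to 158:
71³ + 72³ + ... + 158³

Use ∑_{k=1}^{n} k³ = [n(n+1)/2]², then subtract the first 70 terms.
∑_{k=1}^{158} k³ = [158×159/2]² = 12561² = 157778721
∑_{k=1}^{70} k³ = [70×71/2]² = 2485² = 6175225
∑_{k=71}^{158} k³ = 157778721 - 6175225 = 151603496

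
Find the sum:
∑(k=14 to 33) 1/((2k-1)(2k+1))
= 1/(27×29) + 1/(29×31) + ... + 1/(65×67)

Partial fractions: 1/((2k-1)(2k+1)) = (1/2)[1/(2k-1) - 1/(2k+1)]
The series telescopes:
= (1/2)[1/27 - 1/67]
= 20/1809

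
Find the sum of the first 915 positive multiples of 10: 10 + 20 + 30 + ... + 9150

Factor out 10: = 10(1 + 2 + ... + 915) = 10 × n(n+1)/2
= 10 × 915×916/2
= 10 × 419070
= 4190700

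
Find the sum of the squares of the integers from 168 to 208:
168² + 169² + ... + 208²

Use ∑_{k=1}^{n} k² = n(n+1)(2n+1)/6, then subtract the first 167 terms.
∑_{k=1}^{208} k² = 208×209×417/6 = 3021304
∑_{k=1}^{167} k² = 167×168×335/6 = 1566460
∑_{k=168}^{208} k² = 3021304 - 1566460 = 1454844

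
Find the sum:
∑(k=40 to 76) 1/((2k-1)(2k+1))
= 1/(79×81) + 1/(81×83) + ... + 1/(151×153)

Partial fractions: 1/((2k-1)(2k+1)) = (1/2)[1/(2k-1) - 1/(2k+1)]
The series telescopes:
= (1/2)[1/79 - 1/153]
= 37/12087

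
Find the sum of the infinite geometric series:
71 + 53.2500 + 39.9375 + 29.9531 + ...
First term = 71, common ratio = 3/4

For |r| < 1, S = a / (1 - r)
S = 71 / (1 - (3/4))
S = 71 / (1/4)
S = 284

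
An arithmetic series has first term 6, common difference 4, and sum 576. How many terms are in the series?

Using S = n/2 × [2a + (n-1)d]
576 = n/2 × [2(6) + (n-1)(4)]
576 = n/2 × [12 + 4n - 4]
1152 = n × [8 + 4n]
4n² + (8)n - 1152 = 0
Discriminant: Δ = (8)² - 4(4)(-1152) = 64 + 18432 = 18496
√Δ = 136
n = [-(8) + √Δ] / (2·4) = (-8 + 136) / 8 = 128 / 8 = 16
(The negative root is discarded since n must be a positive integer.)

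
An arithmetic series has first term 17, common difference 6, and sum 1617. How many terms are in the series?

Using S = n/2 × [2a + (n-1)d]
1617 = n/2 × [2(17) + (n-1)(6)]
1617 = n/2 × [34 + 6n - 6]
3234 = n × [28 + 6n]
6n² + (28)n - 3234 = 0
Discriminant: Δ = (28)² - 4(6)(-3234) = 784 + 77616 = 78400
√Δ = 280
n = [-(28) + √Δ] / (2·6) = (-28 + 280) / 12 = 252 / 12 = 21
(The negative root is discarded since n must be a positive integer.)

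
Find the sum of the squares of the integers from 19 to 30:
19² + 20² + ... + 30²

Use ∑_{k=1}^{n} k² = n(n+1)(2n+1)/6, then subtract the first 18 terms.
∑_{k=1}^{30} k² = 30×31×61/6 = 9455
∑_{k=1}^{18} k² = 18×19×37/6 = 2109
∑_{k=19}^{30} k² = 9455 - 2109 = 7346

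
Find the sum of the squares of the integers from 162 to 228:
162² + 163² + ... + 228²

Use ∑_{k=1}^{n} k² = n(n+1)(2n+1)/6, then subtract the first 161 terms.
∑_{k=1}^{228} k² = 228×229×457/6 = 3976814
∑_{k=1}^{161} k² = 161×162×323/6 = 1404081
∑_{k=162}^{228} k² = 3976814 - 1404081 = 2572733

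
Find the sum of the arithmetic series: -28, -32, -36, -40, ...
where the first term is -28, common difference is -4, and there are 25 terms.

Sₙ = n/2 × (first + last)
Last term = a + (n-1)d = -28 + (25-1)×(-4) = -124
S_25 = 25/2 × (-28 + (-124))
S_25 = 25/2 × (-152) = -1900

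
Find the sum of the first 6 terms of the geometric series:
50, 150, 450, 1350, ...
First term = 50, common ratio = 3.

Sₙ = a(1 - rⁿ) / (1 - r)
S_6 = 50(1 - 3^6) / (1 - 3)
S_6 = 50(1 - 729) / (-2)
S_6 = 18200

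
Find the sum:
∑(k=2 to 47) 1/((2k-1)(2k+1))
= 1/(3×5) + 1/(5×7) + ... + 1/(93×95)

Partial fractions: 1/((2k-1)(2k+1)) = (1/2)[1/(2k-1) - 1/(2k+1)]
The series telescopes:
= (1/2)[1/3 - 1/95]
= 46/285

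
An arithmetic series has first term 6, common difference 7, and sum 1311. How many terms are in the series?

Using S = n/2 × [2a + (n-1)d]
1311 = n/2 × [2(6) + (n-1)(7)]
1311 = n/2 × [12 + 7n - 7]
2622 = n × [5 + 7n]
7n² + (5)n - 2622 = 0
Discriminant: Δ = (5)² - 4(7)(-2622) = 25 + 73416 = 73441
√Δ = 271
n = [-(5) + √Δ] / (2·7) = (-5 + 271) / 14 = 266 / 14 = 19
(The negative root is discarded since n must be a positive integer.)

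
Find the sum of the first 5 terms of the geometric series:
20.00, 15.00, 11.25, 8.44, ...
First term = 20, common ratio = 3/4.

Sₙ = a(1 - rⁿ) / (1 - r)
S_5 = 20(1 - (3/4)^5) / (1 - (3/4))
S_5 = 20(1 - (243/1024)) / (1/4)
S_5 = 3905/64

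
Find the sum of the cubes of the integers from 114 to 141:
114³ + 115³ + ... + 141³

Use ∑_{k=1}^{n} k³ = [n(n+1)/2]², then subtract the first 113 terms.
∑_{k=1}^{141} k³ = [141×142/2]² = 10011² = 100220121
∑_{k=1}^{113} k³ = [113×114/2]² = 6441² = 41486481
∑_{k=114}^{141} k³ = 100220121 - 41486481 = 58733640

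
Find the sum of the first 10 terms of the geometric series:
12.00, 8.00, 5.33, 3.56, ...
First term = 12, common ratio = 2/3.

Sₙ = a(1 - rⁿ) / (1 - r)
S_10 = 12(1 - (2/3)^10) / (1 - (2/3))
S_10 = 12(1 - (1024/59049)) / (1/3)
S_10 = 232100/6561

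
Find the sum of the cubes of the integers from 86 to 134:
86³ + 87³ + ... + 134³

Use ∑_{k=1}^{n} k³ = [n(n+1)/2]², then subtract the first 85 terms.
∑_{k=1}^{134} k³ = [134×135/2]² = 9045² = 81812025
∑_{k=1}^{85} k³ = [85×86/2]² = 3655² = 13359025
∑_{k=86}^{134} k³ = 81812025 - 13359025 = 68453000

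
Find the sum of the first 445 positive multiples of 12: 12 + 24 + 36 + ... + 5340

Factor out 12: = 12(1 + 2 + ... + 445) = 12 × n(n+1)/2
= 12 × 445×446/2
= 12 × 99235
= 1190820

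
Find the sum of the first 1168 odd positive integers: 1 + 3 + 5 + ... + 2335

Sum of first n odd numbers = n²
= 1168²
= 1364224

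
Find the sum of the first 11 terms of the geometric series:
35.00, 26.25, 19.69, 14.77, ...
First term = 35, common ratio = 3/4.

Sₙ = a(1 - rⁿ) / (1 - r)
S_11 = 35(1 - (3/4)^11) / (1 - (3/4))
S_11 = 35(1 - (177147/4194304)) / (1/4)
S_11 = 140600495/1048576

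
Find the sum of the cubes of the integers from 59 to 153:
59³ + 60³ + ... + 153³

Use ∑_{k=1}^{n} k³ = [n(n+1)/2]², then subtract the first 58 terms.
∑_{k=1}^{153} k³ = [153×154/2]² = 11781² = 138791961
∑_{k=1}^{58} k³ = [58×59/2]² = 1711² = 2927521
∑_{k=59}^{153} k³ = 138791961 - 2927521 = 135864440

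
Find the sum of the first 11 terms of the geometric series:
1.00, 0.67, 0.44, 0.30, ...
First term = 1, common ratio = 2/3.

Sₙ = a(1 - rⁿ) / (1 - r)
S_11 = 1(1 - (2/3)^11) / (1 - (2/3))
S_11 = 1(1 - (2048/177147)) / (1/3)
S_11 = 175099/59049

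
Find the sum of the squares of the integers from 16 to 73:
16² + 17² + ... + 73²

Use ∑_{k=1}^{n} k² = n(n+1)(2n+1)/6, then subtract the first 15 terms.
∑_{k=1}^{73} k² = 73×74×147/6 = 132349
∑_{k=1}^{15} k² = 15×16×31/6 = 1240
∑_{k=16}^{73} k² = 132349 - 1240 = 131109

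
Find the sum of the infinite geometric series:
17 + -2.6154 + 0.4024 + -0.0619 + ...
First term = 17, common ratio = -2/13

For |r| < 1, S = a / (1 - r)
S = 17 / (1 - (-2/13))
S = 17 / (15/13)
S = 221/15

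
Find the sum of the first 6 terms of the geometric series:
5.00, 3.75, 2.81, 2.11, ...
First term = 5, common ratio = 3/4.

Sₙ = a(1 - rⁿ) / (1 - r)
S_6 = 5(1 - (3/4)^6) / (1 - (3/4))
S_6 = 5(1 - (729/4096)) / (1/4)
S_6 = 16835/1024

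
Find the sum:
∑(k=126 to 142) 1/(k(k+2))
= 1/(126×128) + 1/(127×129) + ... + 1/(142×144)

Partial fractions: 1/(k(k+2)) = (1/2)[1/k - 1/(k+2)]
Telescoping leaves the first two and last two terms:
= (1/2)[1/126 + 1/127 - 1/143 - 1/144]
= 34289/36612576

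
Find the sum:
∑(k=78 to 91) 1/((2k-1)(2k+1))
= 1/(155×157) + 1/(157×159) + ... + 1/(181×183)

Partial fractions: 1/((2k-1)(2k+1)) = (1/2)[1/(2k-1) - 1/(2k+1)]
The series telescopes:
= (1/2)[1/155 - 1/183]
= 14/28365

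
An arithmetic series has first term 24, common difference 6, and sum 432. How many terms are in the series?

Using S = n/2 × [2a + (n-1)d]
432 = n/2 × [2(24) + (n-1)(6)]
432 = n/2 × [48 + 6n - 6]
864 = n × [42 + 6n]
6n² + (42)n - 864 = 0
Discriminant: Δ = (42)² - 4(6)(-864) = 1764 + 20736 = 22500
√Δ = 150
n = [-(42) + √Δ] / (2·6) = (-42 + 150) / 12 = 108 / 12 = 9
(The negative root is discarded since n must be a positive integer.)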